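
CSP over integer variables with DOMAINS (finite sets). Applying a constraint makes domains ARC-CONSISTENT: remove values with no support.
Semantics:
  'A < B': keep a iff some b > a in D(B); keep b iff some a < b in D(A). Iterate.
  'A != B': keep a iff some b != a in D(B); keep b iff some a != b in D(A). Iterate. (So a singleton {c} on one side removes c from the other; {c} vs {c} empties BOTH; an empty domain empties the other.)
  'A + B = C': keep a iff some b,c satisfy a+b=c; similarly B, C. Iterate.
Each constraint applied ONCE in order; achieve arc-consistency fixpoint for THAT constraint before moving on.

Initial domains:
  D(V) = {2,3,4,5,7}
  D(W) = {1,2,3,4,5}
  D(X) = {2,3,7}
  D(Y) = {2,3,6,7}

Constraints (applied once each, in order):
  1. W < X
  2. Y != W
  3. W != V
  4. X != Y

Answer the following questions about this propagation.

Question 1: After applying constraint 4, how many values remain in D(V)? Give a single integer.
Answer: 5

Derivation:
Constraint 1 (W < X) on D(W)={1,2,3,4,5} D(X)={2,3,7}: no change
Constraint 2 (Y != W) on D(Y)={2,3,6,7} D(W)={1,2,3,4,5}: no change
Constraint 3 (W != V) on D(W)={1,2,3,4,5} D(V)={2,3,4,5,7}: no change
Constraint 4 (X != Y) on D(X)={2,3,7} D(Y)={2,3,6,7}: no change
So after constraint 4: D(V)={2,3,4,5,7}, size = 5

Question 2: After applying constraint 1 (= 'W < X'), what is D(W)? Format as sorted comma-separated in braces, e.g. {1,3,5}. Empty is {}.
Answer: {1,2,3,4,5}

Derivation:
Constraint 1 (W < X) on D(W)={1,2,3,4,5} D(X)={2,3,7}: no change
So after constraint 1: D(W) = {1,2,3,4,5}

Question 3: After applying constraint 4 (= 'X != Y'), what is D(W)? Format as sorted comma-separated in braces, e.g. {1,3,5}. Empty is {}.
Answer: {1,2,3,4,5}

Derivation:
Constraint 1 (W < X) on D(W)={1,2,3,4,5} D(X)={2,3,7}: no change
Constraint 2 (Y != W) on D(Y)={2,3,6,7} D(W)={1,2,3,4,5}: no change
Constraint 3 (W != V) on D(W)={1,2,3,4,5} D(V)={2,3,4,5,7}: no change
Constraint 4 (X != Y) on D(X)={2,3,7} D(Y)={2,3,6,7}: no change
So after constraint 4: D(W) = {1,2,3,4,5}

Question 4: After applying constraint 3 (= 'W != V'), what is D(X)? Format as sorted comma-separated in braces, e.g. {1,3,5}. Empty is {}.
Answer: {2,3,7}

Derivation:
Constraint 1 (W < X) on D(W)={1,2,3,4,5} D(X)={2,3,7}: no change
Constraint 2 (Y != W) on D(Y)={2,3,6,7} D(W)={1,2,3,4,5}: no change
Constraint 3 (W != V) on D(W)={1,2,3,4,5} D(V)={2,3,4,5,7}: no change
So after constraint 3: D(X) = {2,3,7}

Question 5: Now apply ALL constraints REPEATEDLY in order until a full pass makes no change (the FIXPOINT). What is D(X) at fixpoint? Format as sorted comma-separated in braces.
pass 0 (initial): D(X)={2,3,7}
pass 1: no change
Fixpoint after 1 passes: D(X) = {2,3,7}

Answer: {2,3,7}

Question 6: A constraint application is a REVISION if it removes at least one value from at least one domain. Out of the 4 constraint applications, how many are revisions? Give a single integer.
Answer: 0

Derivation:
Constraint 1 (W < X) on D(W)={1,2,3,4,5} D(X)={2,3,7}: no change => not a revision
Constraint 2 (Y != W) on D(Y)={2,3,6,7} D(W)={1,2,3,4,5}: no change => not a revision
Constraint 3 (W != V) on D(W)={1,2,3,4,5} D(V)={2,3,4,5,7}: no change => not a revision
Constraint 4 (X != Y) on D(X)={2,3,7} D(Y)={2,3,6,7}: no change => not a revision
Total revisions = 0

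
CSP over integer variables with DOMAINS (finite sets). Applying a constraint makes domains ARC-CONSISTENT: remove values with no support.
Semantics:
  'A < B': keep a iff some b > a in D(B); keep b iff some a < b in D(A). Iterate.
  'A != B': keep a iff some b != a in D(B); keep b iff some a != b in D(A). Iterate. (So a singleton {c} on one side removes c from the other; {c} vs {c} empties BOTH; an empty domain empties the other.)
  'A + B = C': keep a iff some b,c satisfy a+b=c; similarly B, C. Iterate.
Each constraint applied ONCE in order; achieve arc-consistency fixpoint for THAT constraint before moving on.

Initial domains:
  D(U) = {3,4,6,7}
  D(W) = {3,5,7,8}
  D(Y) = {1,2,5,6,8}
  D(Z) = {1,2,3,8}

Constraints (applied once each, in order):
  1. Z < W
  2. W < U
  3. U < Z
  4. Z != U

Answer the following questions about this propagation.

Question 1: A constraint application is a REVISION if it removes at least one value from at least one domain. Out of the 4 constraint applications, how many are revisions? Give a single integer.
Constraint 1 (Z < W) on D(Z)={1,2,3,8} D(W)={3,5,7,8}: Z {1,2,3,8}->{1,2,3} => REVISION
Constraint 2 (W < U) on D(W)={3,5,7,8} D(U)={3,4,6,7}: W {3,5,7,8}->{3,5}; U {3,4,6,7}->{4,6,7} => REVISION
Constraint 3 (U < Z) on D(U)={4,6,7} D(Z)={1,2,3}: U {4,6,7}->{}; Z {1,2,3}->{} => REVISION
Constraint 4 (Z != U) on D(Z)={} D(U)={}: no change => not a revision
Total revisions = 3

Answer: 3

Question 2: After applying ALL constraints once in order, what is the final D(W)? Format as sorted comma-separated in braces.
Constraint 1 (Z < W) on D(Z)={1,2,3,8} D(W)={3,5,7,8}: Z {1,2,3,8}->{1,2,3}
Constraint 2 (W < U) on D(W)={3,5,7,8} D(U)={3,4,6,7}: W {3,5,7,8}->{3,5}; U {3,4,6,7}->{4,6,7}
Constraint 3 (U < Z) on D(U)={4,6,7} D(Z)={1,2,3}: U {4,6,7}->{}; Z {1,2,3}->{}
Constraint 4 (Z != U) on D(Z)={} D(U)={}: no change
So after all 4 constraints: D(W) = {3,5}

Answer: {3,5}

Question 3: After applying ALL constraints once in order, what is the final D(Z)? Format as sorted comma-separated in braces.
Constraint 1 (Z < W) on D(Z)={1,2,3,8} D(W)={3,5,7,8}: Z {1,2,3,8}->{1,2,3}
Constraint 2 (W < U) on D(W)={3,5,7,8} D(U)={3,4,6,7}: W {3,5,7,8}->{3,5}; U {3,4,6,7}->{4,6,7}
Constraint 3 (U < Z) on D(U)={4,6,7} D(Z)={1,2,3}: U {4,6,7}->{}; Z {1,2,3}->{}
Constraint 4 (Z != U) on D(Z)={} D(U)={}: no change
So after all 4 constraints: D(Z) = {}

Answer: {}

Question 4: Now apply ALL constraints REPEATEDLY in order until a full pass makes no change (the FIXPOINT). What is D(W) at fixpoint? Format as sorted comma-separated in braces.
Answer: {}

Derivation:
pass 0 (initial): D(W)={3,5,7,8}
pass 1: U {3,4,6,7}->{}; W {3,5,7,8}->{3,5}; Z {1,2,3,8}->{}
pass 2: W {3,5}->{}
pass 3: no change
Fixpoint after 3 passes: D(W) = {}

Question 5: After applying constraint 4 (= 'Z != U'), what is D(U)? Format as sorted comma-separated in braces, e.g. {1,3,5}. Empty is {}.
Answer: {}

Derivation:
Constraint 1 (Z < W) on D(Z)={1,2,3,8} D(W)={3,5,7,8}: Z {1,2,3,8}->{1,2,3}
Constraint 2 (W < U) on D(W)={3,5,7,8} D(U)={3,4,6,7}: W {3,5,7,8}->{3,5}; U {3,4,6,7}->{4,6,7}
Constraint 3 (U < Z) on D(U)={4,6,7} D(Z)={1,2,3}: U {4,6,7}->{}; Z {1,2,3}->{}
Constraint 4 (Z != U) on D(Z)={} D(U)={}: no change
So after constraint 4: D(U) = {}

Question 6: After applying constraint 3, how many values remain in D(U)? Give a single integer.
Answer: 0

Derivation:
Constraint 1 (Z < W) on D(Z)={1,2,3,8} D(W)={3,5,7,8}: Z {1,2,3,8}->{1,2,3}
Constraint 2 (W < U) on D(W)={3,5,7,8} D(U)={3,4,6,7}: W {3,5,7,8}->{3,5}; U {3,4,6,7}->{4,6,7}
Constraint 3 (U < Z) on D(U)={4,6,7} D(Z)={1,2,3}: U {4,6,7}->{}; Z {1,2,3}->{}
So after constraint 3: D(U)={}, size = 0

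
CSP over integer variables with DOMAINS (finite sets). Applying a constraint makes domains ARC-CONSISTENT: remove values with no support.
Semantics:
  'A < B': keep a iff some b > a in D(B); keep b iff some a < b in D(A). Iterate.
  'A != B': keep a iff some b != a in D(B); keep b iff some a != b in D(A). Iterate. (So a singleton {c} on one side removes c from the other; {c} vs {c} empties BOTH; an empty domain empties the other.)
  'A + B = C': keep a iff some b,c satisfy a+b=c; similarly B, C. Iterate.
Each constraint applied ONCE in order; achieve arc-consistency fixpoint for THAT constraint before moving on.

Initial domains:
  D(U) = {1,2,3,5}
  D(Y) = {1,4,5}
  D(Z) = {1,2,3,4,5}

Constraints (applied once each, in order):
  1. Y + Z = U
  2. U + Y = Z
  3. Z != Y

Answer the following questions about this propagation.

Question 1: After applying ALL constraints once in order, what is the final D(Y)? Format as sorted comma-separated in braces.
Constraint 1 (Y + Z = U) on D(Y)={1,4,5} D(Z)={1,2,3,4,5} D(U)={1,2,3,5}: Y {1,4,5}->{1,4}; Z {1,2,3,4,5}->{1,2,4}; U {1,2,3,5}->{2,3,5}
Constraint 2 (U + Y = Z) on D(U)={2,3,5} D(Y)={1,4} D(Z)={1,2,4}: U {2,3,5}->{3}; Y {1,4}->{1}; Z {1,2,4}->{4}
Constraint 3 (Z != Y) on D(Z)={4} D(Y)={1}: no change
So after all 3 constraints: D(Y) = {1}

Answer: {1}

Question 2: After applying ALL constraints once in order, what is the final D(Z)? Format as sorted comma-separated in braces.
Answer: {4}

Derivation:
Constraint 1 (Y + Z = U) on D(Y)={1,4,5} D(Z)={1,2,3,4,5} D(U)={1,2,3,5}: Y {1,4,5}->{1,4}; Z {1,2,3,4,5}->{1,2,4}; U {1,2,3,5}->{2,3,5}
Constraint 2 (U + Y = Z) on D(U)={2,3,5} D(Y)={1,4} D(Z)={1,2,4}: U {2,3,5}->{3}; Y {1,4}->{1}; Z {1,2,4}->{4}
Constraint 3 (Z != Y) on D(Z)={4} D(Y)={1}: no change
So after all 3 constraints: D(Z) = {4}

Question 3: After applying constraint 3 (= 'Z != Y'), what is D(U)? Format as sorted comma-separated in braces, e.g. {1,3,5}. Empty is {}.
Answer: {3}

Derivation:
Constraint 1 (Y + Z = U) on D(Y)={1,4,5} D(Z)={1,2,3,4,5} D(U)={1,2,3,5}: Y {1,4,5}->{1,4}; Z {1,2,3,4,5}->{1,2,4}; U {1,2,3,5}->{2,3,5}
Constraint 2 (U + Y = Z) on D(U)={2,3,5} D(Y)={1,4} D(Z)={1,2,4}: U {2,3,5}->{3}; Y {1,4}->{1}; Z {1,2,4}->{4}
Constraint 3 (Z != Y) on D(Z)={4} D(Y)={1}: no change
So after constraint 3: D(U) = {3}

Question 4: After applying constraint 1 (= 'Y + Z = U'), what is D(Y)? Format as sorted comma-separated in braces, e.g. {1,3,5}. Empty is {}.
Answer: {1,4}

Derivation:
Constraint 1 (Y + Z = U) on D(Y)={1,4,5} D(Z)={1,2,3,4,5} D(U)={1,2,3,5}: Y {1,4,5}->{1,4}; Z {1,2,3,4,5}->{1,2,4}; U {1,2,3,5}->{2,3,5}
So after constraint 1: D(Y) = {1,4}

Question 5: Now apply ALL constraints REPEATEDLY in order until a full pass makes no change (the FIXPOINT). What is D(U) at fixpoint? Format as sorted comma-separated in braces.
pass 0 (initial): D(U)={1,2,3,5}
pass 1: U {1,2,3,5}->{3}; Y {1,4,5}->{1}; Z {1,2,3,4,5}->{4}
pass 2: U {3}->{}; Y {1}->{}; Z {4}->{}
pass 3: no change
Fixpoint after 3 passes: D(U) = {}

Answer: {}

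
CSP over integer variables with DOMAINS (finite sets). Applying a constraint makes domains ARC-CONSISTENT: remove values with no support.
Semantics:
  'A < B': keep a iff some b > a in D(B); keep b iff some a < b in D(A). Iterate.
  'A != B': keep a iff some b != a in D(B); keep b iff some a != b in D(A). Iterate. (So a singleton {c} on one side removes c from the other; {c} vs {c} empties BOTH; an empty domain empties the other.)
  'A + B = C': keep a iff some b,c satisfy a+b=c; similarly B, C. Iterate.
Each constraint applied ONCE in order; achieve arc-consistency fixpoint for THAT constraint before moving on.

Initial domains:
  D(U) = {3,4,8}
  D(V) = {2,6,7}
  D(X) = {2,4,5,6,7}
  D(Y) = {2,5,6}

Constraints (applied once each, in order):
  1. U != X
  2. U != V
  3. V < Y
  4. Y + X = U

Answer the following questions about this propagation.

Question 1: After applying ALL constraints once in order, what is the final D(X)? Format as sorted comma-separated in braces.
Constraint 1 (U != X) on D(U)={3,4,8} D(X)={2,4,5,6,7}: no change
Constraint 2 (U != V) on D(U)={3,4,8} D(V)={2,6,7}: no change
Constraint 3 (V < Y) on D(V)={2,6,7} D(Y)={2,5,6}: V {2,6,7}->{2}; Y {2,5,6}->{5,6}
Constraint 4 (Y + X = U) on D(Y)={5,6} D(X)={2,4,5,6,7} D(U)={3,4,8}: Y {5,6}->{6}; X {2,4,5,6,7}->{2}; U {3,4,8}->{8}
So after all 4 constraints: D(X) = {2}

Answer: {2}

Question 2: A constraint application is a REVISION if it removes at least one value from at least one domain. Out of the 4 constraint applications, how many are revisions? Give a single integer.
Constraint 1 (U != X) on D(U)={3,4,8} D(X)={2,4,5,6,7}: no change => not a revision
Constraint 2 (U != V) on D(U)={3,4,8} D(V)={2,6,7}: no change => not a revision
Constraint 3 (V < Y) on D(V)={2,6,7} D(Y)={2,5,6}: V {2,6,7}->{2}; Y {2,5,6}->{5,6} => REVISION
Constraint 4 (Y + X = U) on D(Y)={5,6} D(X)={2,4,5,6,7} D(U)={3,4,8}: Y {5,6}->{6}; X {2,4,5,6,7}->{2}; U {3,4,8}->{8} => REVISION
Total revisions = 2

Answer: 2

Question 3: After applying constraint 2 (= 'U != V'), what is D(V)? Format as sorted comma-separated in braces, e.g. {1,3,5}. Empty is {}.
Answer: {2,6,7}

Derivation:
Constraint 1 (U != X) on D(U)={3,4,8} D(X)={2,4,5,6,7}: no change
Constraint 2 (U != V) on D(U)={3,4,8} D(V)={2,6,7}: no change
So after constraint 2: D(V) = {2,6,7}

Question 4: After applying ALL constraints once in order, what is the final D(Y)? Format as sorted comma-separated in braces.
Answer: {6}

Derivation:
Constraint 1 (U != X) on D(U)={3,4,8} D(X)={2,4,5,6,7}: no change
Constraint 2 (U != V) on D(U)={3,4,8} D(V)={2,6,7}: no change
Constraint 3 (V < Y) on D(V)={2,6,7} D(Y)={2,5,6}: V {2,6,7}->{2}; Y {2,5,6}->{5,6}
Constraint 4 (Y + X = U) on D(Y)={5,6} D(X)={2,4,5,6,7} D(U)={3,4,8}: Y {5,6}->{6}; X {2,4,5,6,7}->{2}; U {3,4,8}->{8}
So after all 4 constraints: D(Y) = {6}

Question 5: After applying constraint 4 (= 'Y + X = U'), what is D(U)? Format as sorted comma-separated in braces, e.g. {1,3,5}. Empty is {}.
Answer: {8}

Derivation:
Constraint 1 (U != X) on D(U)={3,4,8} D(X)={2,4,5,6,7}: no change
Constraint 2 (U != V) on D(U)={3,4,8} D(V)={2,6,7}: no change
Constraint 3 (V < Y) on D(V)={2,6,7} D(Y)={2,5,6}: V {2,6,7}->{2}; Y {2,5,6}->{5,6}
Constraint 4 (Y + X = U) on D(Y)={5,6} D(X)={2,4,5,6,7} D(U)={3,4,8}: Y {5,6}->{6}; X {2,4,5,6,7}->{2}; U {3,4,8}->{8}
So after constraint 4: D(U) = {8}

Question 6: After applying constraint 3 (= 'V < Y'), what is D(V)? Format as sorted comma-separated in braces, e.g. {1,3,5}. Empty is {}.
Constraint 1 (U != X) on D(U)={3,4,8} D(X)={2,4,5,6,7}: no change
Constraint 2 (U != V) on D(U)={3,4,8} D(V)={2,6,7}: no change
Constraint 3 (V < Y) on D(V)={2,6,7} D(Y)={2,5,6}: V {2,6,7}->{2}; Y {2,5,6}->{5,6}
So after constraint 3: D(V) = {2}

Answer: {2}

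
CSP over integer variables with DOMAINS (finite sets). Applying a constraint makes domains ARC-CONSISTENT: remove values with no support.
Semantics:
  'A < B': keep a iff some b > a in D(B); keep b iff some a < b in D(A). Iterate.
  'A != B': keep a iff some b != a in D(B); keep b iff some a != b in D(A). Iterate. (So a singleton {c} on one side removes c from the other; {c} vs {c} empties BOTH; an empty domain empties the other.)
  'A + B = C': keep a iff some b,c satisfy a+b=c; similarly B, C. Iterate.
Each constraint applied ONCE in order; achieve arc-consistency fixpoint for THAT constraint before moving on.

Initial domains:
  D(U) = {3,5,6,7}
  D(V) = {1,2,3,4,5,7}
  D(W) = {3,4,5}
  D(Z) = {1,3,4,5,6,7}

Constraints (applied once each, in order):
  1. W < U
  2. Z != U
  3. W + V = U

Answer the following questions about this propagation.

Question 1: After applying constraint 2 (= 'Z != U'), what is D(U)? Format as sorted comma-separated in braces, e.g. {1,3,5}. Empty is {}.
Answer: {5,6,7}

Derivation:
Constraint 1 (W < U) on D(W)={3,4,5} D(U)={3,5,6,7}: U {3,5,6,7}->{5,6,7}
Constraint 2 (Z != U) on D(Z)={1,3,4,5,6,7} D(U)={5,6,7}: no change
So after constraint 2: D(U) = {5,6,7}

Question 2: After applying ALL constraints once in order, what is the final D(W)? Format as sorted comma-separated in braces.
Constraint 1 (W < U) on D(W)={3,4,5} D(U)={3,5,6,7}: U {3,5,6,7}->{5,6,7}
Constraint 2 (Z != U) on D(Z)={1,3,4,5,6,7} D(U)={5,6,7}: no change
Constraint 3 (W + V = U) on D(W)={3,4,5} D(V)={1,2,3,4,5,7} D(U)={5,6,7}: V {1,2,3,4,5,7}->{1,2,3,4}
So after all 3 constraints: D(W) = {3,4,5}

Answer: {3,4,5}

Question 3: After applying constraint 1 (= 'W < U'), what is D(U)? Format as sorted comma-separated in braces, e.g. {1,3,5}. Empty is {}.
Constraint 1 (W < U) on D(W)={3,4,5} D(U)={3,5,6,7}: U {3,5,6,7}->{5,6,7}
So after constraint 1: D(U) = {5,6,7}

Answer: {5,6,7}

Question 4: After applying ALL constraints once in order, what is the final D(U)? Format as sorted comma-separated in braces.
Answer: {5,6,7}

Derivation:
Constraint 1 (W < U) on D(W)={3,4,5} D(U)={3,5,6,7}: U {3,5,6,7}->{5,6,7}
Constraint 2 (Z != U) on D(Z)={1,3,4,5,6,7} D(U)={5,6,7}: no change
Constraint 3 (W + V = U) on D(W)={3,4,5} D(V)={1,2,3,4,5,7} D(U)={5,6,7}: V {1,2,3,4,5,7}->{1,2,3,4}
So after all 3 constraints: D(U) = {5,6,7}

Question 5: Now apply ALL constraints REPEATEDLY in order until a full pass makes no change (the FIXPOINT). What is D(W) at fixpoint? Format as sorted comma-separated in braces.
Answer: {3,4,5}

Derivation:
pass 0 (initial): D(W)={3,4,5}
pass 1: U {3,5,6,7}->{5,6,7}; V {1,2,3,4,5,7}->{1,2,3,4}
pass 2: no change
Fixpoint after 2 passes: D(W) = {3,4,5}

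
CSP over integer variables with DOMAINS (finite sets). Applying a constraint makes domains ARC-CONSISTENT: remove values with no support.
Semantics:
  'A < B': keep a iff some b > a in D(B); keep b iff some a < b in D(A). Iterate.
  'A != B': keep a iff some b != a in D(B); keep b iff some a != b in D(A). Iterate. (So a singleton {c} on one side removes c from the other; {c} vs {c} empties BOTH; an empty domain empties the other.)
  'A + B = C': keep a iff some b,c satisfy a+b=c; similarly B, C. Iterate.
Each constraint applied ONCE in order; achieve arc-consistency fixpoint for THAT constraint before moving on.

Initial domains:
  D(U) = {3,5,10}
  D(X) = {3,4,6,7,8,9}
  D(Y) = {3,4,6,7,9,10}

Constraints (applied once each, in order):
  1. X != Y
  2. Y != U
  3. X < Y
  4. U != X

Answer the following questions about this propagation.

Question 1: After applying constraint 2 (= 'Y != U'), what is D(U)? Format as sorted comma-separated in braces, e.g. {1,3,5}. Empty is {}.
Answer: {3,5,10}

Derivation:
Constraint 1 (X != Y) on D(X)={3,4,6,7,8,9} D(Y)={3,4,6,7,9,10}: no change
Constraint 2 (Y != U) on D(Y)={3,4,6,7,9,10} D(U)={3,5,10}: no change
So after constraint 2: D(U) = {3,5,10}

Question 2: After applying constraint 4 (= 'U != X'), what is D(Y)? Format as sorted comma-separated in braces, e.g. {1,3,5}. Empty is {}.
Constraint 1 (X != Y) on D(X)={3,4,6,7,8,9} D(Y)={3,4,6,7,9,10}: no change
Constraint 2 (Y != U) on D(Y)={3,4,6,7,9,10} D(U)={3,5,10}: no change
Constraint 3 (X < Y) on D(X)={3,4,6,7,8,9} D(Y)={3,4,6,7,9,10}: Y {3,4,6,7,9,10}->{4,6,7,9,10}
Constraint 4 (U != X) on D(U)={3,5,10} D(X)={3,4,6,7,8,9}: no change
So after constraint 4: D(Y) = {4,6,7,9,10}

Answer: {4,6,7,9,10}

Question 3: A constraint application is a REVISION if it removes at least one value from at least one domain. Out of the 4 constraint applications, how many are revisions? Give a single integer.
Constraint 1 (X != Y) on D(X)={3,4,6,7,8,9} D(Y)={3,4,6,7,9,10}: no change => not a revision
Constraint 2 (Y != U) on D(Y)={3,4,6,7,9,10} D(U)={3,5,10}: no change => not a revision
Constraint 3 (X < Y) on D(X)={3,4,6,7,8,9} D(Y)={3,4,6,7,9,10}: Y {3,4,6,7,9,10}->{4,6,7,9,10} => REVISION
Constraint 4 (U != X) on D(U)={3,5,10} D(X)={3,4,6,7,8,9}: no change => not a revision
Total revisions = 1

Answer: 1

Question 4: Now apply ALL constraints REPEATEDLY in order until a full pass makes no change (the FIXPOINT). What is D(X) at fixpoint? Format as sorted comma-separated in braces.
Answer: {3,4,6,7,8,9}

Derivation:
pass 0 (initial): D(X)={3,4,6,7,8,9}
pass 1: Y {3,4,6,7,9,10}->{4,6,7,9,10}
pass 2: no change
Fixpoint after 2 passes: D(X) = {3,4,6,7,8,9}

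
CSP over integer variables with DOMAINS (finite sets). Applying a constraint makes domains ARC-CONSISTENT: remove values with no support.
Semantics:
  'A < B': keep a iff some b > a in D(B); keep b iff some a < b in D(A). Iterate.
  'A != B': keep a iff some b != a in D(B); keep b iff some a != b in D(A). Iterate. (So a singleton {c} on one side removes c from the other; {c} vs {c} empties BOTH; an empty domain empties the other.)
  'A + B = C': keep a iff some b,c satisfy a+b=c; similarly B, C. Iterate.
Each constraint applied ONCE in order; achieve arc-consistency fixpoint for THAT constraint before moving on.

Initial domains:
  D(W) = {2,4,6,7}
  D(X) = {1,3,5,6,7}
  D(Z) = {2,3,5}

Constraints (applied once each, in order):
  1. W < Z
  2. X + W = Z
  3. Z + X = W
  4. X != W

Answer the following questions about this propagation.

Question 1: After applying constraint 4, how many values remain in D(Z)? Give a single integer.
Answer: 1

Derivation:
Constraint 1 (W < Z) on D(W)={2,4,6,7} D(Z)={2,3,5}: W {2,4,6,7}->{2,4}; Z {2,3,5}->{3,5}
Constraint 2 (X + W = Z) on D(X)={1,3,5,6,7} D(W)={2,4} D(Z)={3,5}: X {1,3,5,6,7}->{1,3}
Constraint 3 (Z + X = W) on D(Z)={3,5} D(X)={1,3} D(W)={2,4}: Z {3,5}->{3}; X {1,3}->{1}; W {2,4}->{4}
Constraint 4 (X != W) on D(X)={1} D(W)={4}: no change
So after constraint 4: D(Z)={3}, size = 1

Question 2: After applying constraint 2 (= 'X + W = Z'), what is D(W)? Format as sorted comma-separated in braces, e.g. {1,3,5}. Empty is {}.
Answer: {2,4}

Derivation:
Constraint 1 (W < Z) on D(W)={2,4,6,7} D(Z)={2,3,5}: W {2,4,6,7}->{2,4}; Z {2,3,5}->{3,5}
Constraint 2 (X + W = Z) on D(X)={1,3,5,6,7} D(W)={2,4} D(Z)={3,5}: X {1,3,5,6,7}->{1,3}
So after constraint 2: D(W) = {2,4}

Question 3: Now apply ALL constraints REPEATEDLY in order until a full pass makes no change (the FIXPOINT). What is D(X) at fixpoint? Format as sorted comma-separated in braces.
pass 0 (initial): D(X)={1,3,5,6,7}
pass 1: W {2,4,6,7}->{4}; X {1,3,5,6,7}->{1}; Z {2,3,5}->{3}
pass 2: W {4}->{}; X {1}->{}; Z {3}->{}
pass 3: no change
Fixpoint after 3 passes: D(X) = {}

Answer: {}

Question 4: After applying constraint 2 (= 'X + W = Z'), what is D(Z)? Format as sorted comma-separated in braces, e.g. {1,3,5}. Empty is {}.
Answer: {3,5}

Derivation:
Constraint 1 (W < Z) on D(W)={2,4,6,7} D(Z)={2,3,5}: W {2,4,6,7}->{2,4}; Z {2,3,5}->{3,5}
Constraint 2 (X + W = Z) on D(X)={1,3,5,6,7} D(W)={2,4} D(Z)={3,5}: X {1,3,5,6,7}->{1,3}
So after constraint 2: D(Z) = {3,5}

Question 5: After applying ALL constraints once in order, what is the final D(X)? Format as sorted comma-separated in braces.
Answer: {1}

Derivation:
Constraint 1 (W < Z) on D(W)={2,4,6,7} D(Z)={2,3,5}: W {2,4,6,7}->{2,4}; Z {2,3,5}->{3,5}
Constraint 2 (X + W = Z) on D(X)={1,3,5,6,7} D(W)={2,4} D(Z)={3,5}: X {1,3,5,6,7}->{1,3}
Constraint 3 (Z + X = W) on D(Z)={3,5} D(X)={1,3} D(W)={2,4}: Z {3,5}->{3}; X {1,3}->{1}; W {2,4}->{4}
Constraint 4 (X != W) on D(X)={1} D(W)={4}: no change
So after all 4 constraints: D(X) = {1}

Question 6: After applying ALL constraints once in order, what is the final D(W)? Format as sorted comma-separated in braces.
Constraint 1 (W < Z) on D(W)={2,4,6,7} D(Z)={2,3,5}: W {2,4,6,7}->{2,4}; Z {2,3,5}->{3,5}
Constraint 2 (X + W = Z) on D(X)={1,3,5,6,7} D(W)={2,4} D(Z)={3,5}: X {1,3,5,6,7}->{1,3}
Constraint 3 (Z + X = W) on D(Z)={3,5} D(X)={1,3} D(W)={2,4}: Z {3,5}->{3}; X {1,3}->{1}; W {2,4}->{4}
Constraint 4 (X != W) on D(X)={1} D(W)={4}: no change
So after all 4 constraints: D(W) = {4}

Answer: {4}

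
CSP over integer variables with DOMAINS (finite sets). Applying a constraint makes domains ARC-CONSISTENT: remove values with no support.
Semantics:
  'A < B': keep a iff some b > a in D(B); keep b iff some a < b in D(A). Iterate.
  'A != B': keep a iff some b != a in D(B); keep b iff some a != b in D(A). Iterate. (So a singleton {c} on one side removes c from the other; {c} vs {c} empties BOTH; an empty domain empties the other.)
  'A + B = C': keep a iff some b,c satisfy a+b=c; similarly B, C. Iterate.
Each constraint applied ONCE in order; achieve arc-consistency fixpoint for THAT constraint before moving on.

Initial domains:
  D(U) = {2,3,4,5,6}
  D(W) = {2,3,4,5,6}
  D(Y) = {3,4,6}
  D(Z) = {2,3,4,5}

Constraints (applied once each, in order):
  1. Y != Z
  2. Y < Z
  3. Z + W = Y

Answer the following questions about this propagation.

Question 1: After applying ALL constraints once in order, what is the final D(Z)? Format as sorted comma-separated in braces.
Answer: {}

Derivation:
Constraint 1 (Y != Z) on D(Y)={3,4,6} D(Z)={2,3,4,5}: no change
Constraint 2 (Y < Z) on D(Y)={3,4,6} D(Z)={2,3,4,5}: Y {3,4,6}->{3,4}; Z {2,3,4,5}->{4,5}
Constraint 3 (Z + W = Y) on D(Z)={4,5} D(W)={2,3,4,5,6} D(Y)={3,4}: Z {4,5}->{}; W {2,3,4,5,6}->{}; Y {3,4}->{}
So after all 3 constraints: D(Z) = {}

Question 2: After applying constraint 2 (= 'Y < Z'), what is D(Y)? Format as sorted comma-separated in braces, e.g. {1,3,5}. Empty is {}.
Answer: {3,4}

Derivation:
Constraint 1 (Y != Z) on D(Y)={3,4,6} D(Z)={2,3,4,5}: no change
Constraint 2 (Y < Z) on D(Y)={3,4,6} D(Z)={2,3,4,5}: Y {3,4,6}->{3,4}; Z {2,3,4,5}->{4,5}
So after constraint 2: D(Y) = {3,4}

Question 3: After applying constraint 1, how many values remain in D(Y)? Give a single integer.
Answer: 3

Derivation:
Constraint 1 (Y != Z) on D(Y)={3,4,6} D(Z)={2,3,4,5}: no change
So after constraint 1: D(Y)={3,4,6}, size = 3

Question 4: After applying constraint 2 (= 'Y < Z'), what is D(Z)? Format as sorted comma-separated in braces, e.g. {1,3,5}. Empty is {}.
Constraint 1 (Y != Z) on D(Y)={3,4,6} D(Z)={2,3,4,5}: no change
Constraint 2 (Y < Z) on D(Y)={3,4,6} D(Z)={2,3,4,5}: Y {3,4,6}->{3,4}; Z {2,3,4,5}->{4,5}
So after constraint 2: D(Z) = {4,5}

Answer: {4,5}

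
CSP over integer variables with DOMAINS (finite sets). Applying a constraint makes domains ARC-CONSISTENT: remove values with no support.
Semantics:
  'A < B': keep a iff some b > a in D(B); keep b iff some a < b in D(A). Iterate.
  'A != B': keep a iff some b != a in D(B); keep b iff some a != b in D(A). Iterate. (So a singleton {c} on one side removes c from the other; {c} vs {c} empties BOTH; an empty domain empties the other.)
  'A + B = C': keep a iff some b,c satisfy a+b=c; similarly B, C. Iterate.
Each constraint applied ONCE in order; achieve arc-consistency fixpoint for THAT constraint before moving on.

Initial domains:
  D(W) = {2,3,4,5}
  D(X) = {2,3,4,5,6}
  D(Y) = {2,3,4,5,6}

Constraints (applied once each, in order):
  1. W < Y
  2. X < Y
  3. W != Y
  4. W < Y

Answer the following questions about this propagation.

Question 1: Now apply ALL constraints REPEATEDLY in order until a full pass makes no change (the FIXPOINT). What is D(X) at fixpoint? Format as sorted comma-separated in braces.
Answer: {2,3,4,5}

Derivation:
pass 0 (initial): D(X)={2,3,4,5,6}
pass 1: X {2,3,4,5,6}->{2,3,4,5}; Y {2,3,4,5,6}->{3,4,5,6}
pass 2: no change
Fixpoint after 2 passes: D(X) = {2,3,4,5}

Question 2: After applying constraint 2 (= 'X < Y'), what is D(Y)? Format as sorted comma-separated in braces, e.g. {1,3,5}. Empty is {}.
Constraint 1 (W < Y) on D(W)={2,3,4,5} D(Y)={2,3,4,5,6}: Y {2,3,4,5,6}->{3,4,5,6}
Constraint 2 (X < Y) on D(X)={2,3,4,5,6} D(Y)={3,4,5,6}: X {2,3,4,5,6}->{2,3,4,5}
So after constraint 2: D(Y) = {3,4,5,6}

Answer: {3,4,5,6}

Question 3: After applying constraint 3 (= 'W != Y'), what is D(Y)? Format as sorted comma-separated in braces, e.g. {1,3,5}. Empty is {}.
Constraint 1 (W < Y) on D(W)={2,3,4,5} D(Y)={2,3,4,5,6}: Y {2,3,4,5,6}->{3,4,5,6}
Constraint 2 (X < Y) on D(X)={2,3,4,5,6} D(Y)={3,4,5,6}: X {2,3,4,5,6}->{2,3,4,5}
Constraint 3 (W != Y) on D(W)={2,3,4,5} D(Y)={3,4,5,6}: no change
So after constraint 3: D(Y) = {3,4,5,6}

Answer: {3,4,5,6}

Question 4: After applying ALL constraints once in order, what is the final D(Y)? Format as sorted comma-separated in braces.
Answer: {3,4,5,6}

Derivation:
Constraint 1 (W < Y) on D(W)={2,3,4,5} D(Y)={2,3,4,5,6}: Y {2,3,4,5,6}->{3,4,5,6}
Constraint 2 (X < Y) on D(X)={2,3,4,5,6} D(Y)={3,4,5,6}: X {2,3,4,5,6}->{2,3,4,5}
Constraint 3 (W != Y) on D(W)={2,3,4,5} D(Y)={3,4,5,6}: no change
Constraint 4 (W < Y) on D(W)={2,3,4,5} D(Y)={3,4,5,6}: no change
So after all 4 constraints: D(Y) = {3,4,5,6}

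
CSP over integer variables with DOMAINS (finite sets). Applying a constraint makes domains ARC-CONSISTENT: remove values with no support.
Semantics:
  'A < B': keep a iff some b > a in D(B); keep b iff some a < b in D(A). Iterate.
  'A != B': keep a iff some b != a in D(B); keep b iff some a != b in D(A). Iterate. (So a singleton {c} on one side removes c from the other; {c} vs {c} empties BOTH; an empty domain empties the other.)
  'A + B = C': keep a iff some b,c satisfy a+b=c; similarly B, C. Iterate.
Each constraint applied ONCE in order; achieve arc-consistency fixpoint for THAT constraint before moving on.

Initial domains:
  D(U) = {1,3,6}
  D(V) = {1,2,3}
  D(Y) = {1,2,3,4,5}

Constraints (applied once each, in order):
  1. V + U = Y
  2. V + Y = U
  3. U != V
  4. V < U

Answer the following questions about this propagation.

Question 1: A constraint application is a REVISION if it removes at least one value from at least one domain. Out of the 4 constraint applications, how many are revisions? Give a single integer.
Answer: 2

Derivation:
Constraint 1 (V + U = Y) on D(V)={1,2,3} D(U)={1,3,6} D(Y)={1,2,3,4,5}: U {1,3,6}->{1,3}; Y {1,2,3,4,5}->{2,3,4,5} => REVISION
Constraint 2 (V + Y = U) on D(V)={1,2,3} D(Y)={2,3,4,5} D(U)={1,3}: V {1,2,3}->{1}; Y {2,3,4,5}->{2}; U {1,3}->{3} => REVISION
Constraint 3 (U != V) on D(U)={3} D(V)={1}: no change => not a revision
Constraint 4 (V < U) on D(V)={1} D(U)={3}: no change => not a revision
Total revisions = 2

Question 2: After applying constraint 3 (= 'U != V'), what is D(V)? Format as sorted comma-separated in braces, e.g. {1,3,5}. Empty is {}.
Answer: {1}

Derivation:
Constraint 1 (V + U = Y) on D(V)={1,2,3} D(U)={1,3,6} D(Y)={1,2,3,4,5}: U {1,3,6}->{1,3}; Y {1,2,3,4,5}->{2,3,4,5}
Constraint 2 (V + Y = U) on D(V)={1,2,3} D(Y)={2,3,4,5} D(U)={1,3}: V {1,2,3}->{1}; Y {2,3,4,5}->{2}; U {1,3}->{3}
Constraint 3 (U != V) on D(U)={3} D(V)={1}: no change
So after constraint 3: D(V) = {1}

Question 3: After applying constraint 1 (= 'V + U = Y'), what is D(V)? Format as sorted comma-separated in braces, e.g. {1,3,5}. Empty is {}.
Constraint 1 (V + U = Y) on D(V)={1,2,3} D(U)={1,3,6} D(Y)={1,2,3,4,5}: U {1,3,6}->{1,3}; Y {1,2,3,4,5}->{2,3,4,5}
So after constraint 1: D(V) = {1,2,3}

Answer: {1,2,3}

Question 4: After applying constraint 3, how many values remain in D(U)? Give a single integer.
Answer: 1

Derivation:
Constraint 1 (V + U = Y) on D(V)={1,2,3} D(U)={1,3,6} D(Y)={1,2,3,4,5}: U {1,3,6}->{1,3}; Y {1,2,3,4,5}->{2,3,4,5}
Constraint 2 (V + Y = U) on D(V)={1,2,3} D(Y)={2,3,4,5} D(U)={1,3}: V {1,2,3}->{1}; Y {2,3,4,5}->{2}; U {1,3}->{3}
Constraint 3 (U != V) on D(U)={3} D(V)={1}: no change
So after constraint 3: D(U)={3}, size = 1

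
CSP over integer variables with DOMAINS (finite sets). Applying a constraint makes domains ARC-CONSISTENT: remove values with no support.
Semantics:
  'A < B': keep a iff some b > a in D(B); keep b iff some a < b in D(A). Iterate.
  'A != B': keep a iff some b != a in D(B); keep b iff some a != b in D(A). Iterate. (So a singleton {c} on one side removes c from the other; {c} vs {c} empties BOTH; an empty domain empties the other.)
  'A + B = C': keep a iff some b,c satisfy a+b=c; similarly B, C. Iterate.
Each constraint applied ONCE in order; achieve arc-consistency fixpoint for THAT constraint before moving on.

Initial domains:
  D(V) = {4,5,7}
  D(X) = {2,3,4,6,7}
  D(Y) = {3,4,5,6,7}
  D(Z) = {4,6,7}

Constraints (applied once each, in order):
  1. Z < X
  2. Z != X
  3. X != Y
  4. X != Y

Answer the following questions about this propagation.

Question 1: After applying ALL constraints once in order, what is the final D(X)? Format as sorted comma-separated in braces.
Constraint 1 (Z < X) on D(Z)={4,6,7} D(X)={2,3,4,6,7}: Z {4,6,7}->{4,6}; X {2,3,4,6,7}->{6,7}
Constraint 2 (Z != X) on D(Z)={4,6} D(X)={6,7}: no change
Constraint 3 (X != Y) on D(X)={6,7} D(Y)={3,4,5,6,7}: no change
Constraint 4 (X != Y) on D(X)={6,7} D(Y)={3,4,5,6,7}: no change
So after all 4 constraints: D(X) = {6,7}

Answer: {6,7}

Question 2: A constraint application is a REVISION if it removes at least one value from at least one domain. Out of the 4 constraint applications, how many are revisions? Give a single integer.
Answer: 1

Derivation:
Constraint 1 (Z < X) on D(Z)={4,6,7} D(X)={2,3,4,6,7}: Z {4,6,7}->{4,6}; X {2,3,4,6,7}->{6,7} => REVISION
Constraint 2 (Z != X) on D(Z)={4,6} D(X)={6,7}: no change => not a revision
Constraint 3 (X != Y) on D(X)={6,7} D(Y)={3,4,5,6,7}: no change => not a revision
Constraint 4 (X != Y) on D(X)={6,7} D(Y)={3,4,5,6,7}: no change => not a revision
Total revisions = 1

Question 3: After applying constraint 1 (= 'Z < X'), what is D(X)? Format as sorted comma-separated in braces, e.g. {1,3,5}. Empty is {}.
Constraint 1 (Z < X) on D(Z)={4,6,7} D(X)={2,3,4,6,7}: Z {4,6,7}->{4,6}; X {2,3,4,6,7}->{6,7}
So after constraint 1: D(X) = {6,7}

Answer: {6,7}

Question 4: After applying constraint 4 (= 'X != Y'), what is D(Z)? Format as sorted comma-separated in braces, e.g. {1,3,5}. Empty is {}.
Answer: {4,6}

Derivation:
Constraint 1 (Z < X) on D(Z)={4,6,7} D(X)={2,3,4,6,7}: Z {4,6,7}->{4,6}; X {2,3,4,6,7}->{6,7}
Constraint 2 (Z != X) on D(Z)={4,6} D(X)={6,7}: no change
Constraint 3 (X != Y) on D(X)={6,7} D(Y)={3,4,5,6,7}: no change
Constraint 4 (X != Y) on D(X)={6,7} D(Y)={3,4,5,6,7}: no change
So after constraint 4: D(Z) = {4,6}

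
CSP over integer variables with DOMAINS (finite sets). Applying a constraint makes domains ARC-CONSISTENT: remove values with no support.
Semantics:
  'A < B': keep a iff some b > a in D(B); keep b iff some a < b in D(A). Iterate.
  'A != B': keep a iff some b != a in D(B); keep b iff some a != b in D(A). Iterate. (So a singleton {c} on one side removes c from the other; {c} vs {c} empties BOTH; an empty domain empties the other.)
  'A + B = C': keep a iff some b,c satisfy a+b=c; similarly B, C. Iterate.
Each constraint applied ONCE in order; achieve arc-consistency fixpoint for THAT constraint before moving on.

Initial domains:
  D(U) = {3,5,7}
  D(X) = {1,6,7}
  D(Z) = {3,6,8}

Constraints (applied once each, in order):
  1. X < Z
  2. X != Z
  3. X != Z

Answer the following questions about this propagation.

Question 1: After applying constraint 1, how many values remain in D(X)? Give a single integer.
Answer: 3

Derivation:
Constraint 1 (X < Z) on D(X)={1,6,7} D(Z)={3,6,8}: no change
So after constraint 1: D(X)={1,6,7}, size = 3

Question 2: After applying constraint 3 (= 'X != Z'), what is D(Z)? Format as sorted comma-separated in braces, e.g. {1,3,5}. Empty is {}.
Constraint 1 (X < Z) on D(X)={1,6,7} D(Z)={3,6,8}: no change
Constraint 2 (X != Z) on D(X)={1,6,7} D(Z)={3,6,8}: no change
Constraint 3 (X != Z) on D(X)={1,6,7} D(Z)={3,6,8}: no change
So after constraint 3: D(Z) = {3,6,8}

Answer: {3,6,8}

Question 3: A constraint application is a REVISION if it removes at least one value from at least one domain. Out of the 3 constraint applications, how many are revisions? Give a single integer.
Answer: 0

Derivation:
Constraint 1 (X < Z) on D(X)={1,6,7} D(Z)={3,6,8}: no change => not a revision
Constraint 2 (X != Z) on D(X)={1,6,7} D(Z)={3,6,8}: no change => not a revision
Constraint 3 (X != Z) on D(X)={1,6,7} D(Z)={3,6,8}: no change => not a revision
Total revisions = 0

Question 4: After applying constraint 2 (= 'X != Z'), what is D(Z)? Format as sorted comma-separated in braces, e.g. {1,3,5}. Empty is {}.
Answer: {3,6,8}

Derivation:
Constraint 1 (X < Z) on D(X)={1,6,7} D(Z)={3,6,8}: no change
Constraint 2 (X != Z) on D(X)={1,6,7} D(Z)={3,6,8}: no change
So after constraint 2: D(Z) = {3,6,8}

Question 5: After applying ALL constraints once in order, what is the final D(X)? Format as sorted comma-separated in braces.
Constraint 1 (X < Z) on D(X)={1,6,7} D(Z)={3,6,8}: no change
Constraint 2 (X != Z) on D(X)={1,6,7} D(Z)={3,6,8}: no change
Constraint 3 (X != Z) on D(X)={1,6,7} D(Z)={3,6,8}: no change
So after all 3 constraints: D(X) = {1,6,7}

Answer: {1,6,7}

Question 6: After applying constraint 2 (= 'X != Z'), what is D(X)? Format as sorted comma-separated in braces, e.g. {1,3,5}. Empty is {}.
Answer: {1,6,7}

Derivation:
Constraint 1 (X < Z) on D(X)={1,6,7} D(Z)={3,6,8}: no change
Constraint 2 (X != Z) on D(X)={1,6,7} D(Z)={3,6,8}: no change
So after constraint 2: D(X) = {1,6,7}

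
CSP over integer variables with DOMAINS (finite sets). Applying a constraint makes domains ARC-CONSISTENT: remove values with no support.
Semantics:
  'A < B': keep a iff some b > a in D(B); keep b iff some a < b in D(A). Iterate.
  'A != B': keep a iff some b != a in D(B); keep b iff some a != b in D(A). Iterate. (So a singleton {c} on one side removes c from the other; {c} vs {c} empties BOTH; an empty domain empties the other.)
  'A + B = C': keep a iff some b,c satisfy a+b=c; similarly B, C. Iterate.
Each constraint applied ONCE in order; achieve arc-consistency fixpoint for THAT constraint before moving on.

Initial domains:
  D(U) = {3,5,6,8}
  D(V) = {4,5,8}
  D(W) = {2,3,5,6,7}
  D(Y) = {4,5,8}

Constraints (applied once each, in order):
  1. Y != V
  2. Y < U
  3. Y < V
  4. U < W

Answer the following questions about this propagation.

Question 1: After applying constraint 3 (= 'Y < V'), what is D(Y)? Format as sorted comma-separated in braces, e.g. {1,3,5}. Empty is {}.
Constraint 1 (Y != V) on D(Y)={4,5,8} D(V)={4,5,8}: no change
Constraint 2 (Y < U) on D(Y)={4,5,8} D(U)={3,5,6,8}: Y {4,5,8}->{4,5}; U {3,5,6,8}->{5,6,8}
Constraint 3 (Y < V) on D(Y)={4,5} D(V)={4,5,8}: V {4,5,8}->{5,8}
So after constraint 3: D(Y) = {4,5}

Answer: {4,5}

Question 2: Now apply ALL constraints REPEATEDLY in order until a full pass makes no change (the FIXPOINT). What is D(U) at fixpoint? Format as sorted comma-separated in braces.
pass 0 (initial): D(U)={3,5,6,8}
pass 1: U {3,5,6,8}->{5,6}; V {4,5,8}->{5,8}; W {2,3,5,6,7}->{6,7}; Y {4,5,8}->{4,5}
pass 2: no change
Fixpoint after 2 passes: D(U) = {5,6}

Answer: {5,6}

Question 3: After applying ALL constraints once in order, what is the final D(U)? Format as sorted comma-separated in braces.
Constraint 1 (Y != V) on D(Y)={4,5,8} D(V)={4,5,8}: no change
Constraint 2 (Y < U) on D(Y)={4,5,8} D(U)={3,5,6,8}: Y {4,5,8}->{4,5}; U {3,5,6,8}->{5,6,8}
Constraint 3 (Y < V) on D(Y)={4,5} D(V)={4,5,8}: V {4,5,8}->{5,8}
Constraint 4 (U < W) on D(U)={5,6,8} D(W)={2,3,5,6,7}: U {5,6,8}->{5,6}; W {2,3,5,6,7}->{6,7}
So after all 4 constraints: D(U) = {5,6}

Answer: {5,6}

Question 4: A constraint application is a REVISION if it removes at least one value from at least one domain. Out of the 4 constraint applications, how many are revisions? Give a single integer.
Answer: 3

Derivation:
Constraint 1 (Y != V) on D(Y)={4,5,8} D(V)={4,5,8}: no change => not a revision
Constraint 2 (Y < U) on D(Y)={4,5,8} D(U)={3,5,6,8}: Y {4,5,8}->{4,5}; U {3,5,6,8}->{5,6,8} => REVISION
Constraint 3 (Y < V) on D(Y)={4,5} D(V)={4,5,8}: V {4,5,8}->{5,8} => REVISION
Constraint 4 (U < W) on D(U)={5,6,8} D(W)={2,3,5,6,7}: U {5,6,8}->{5,6}; W {2,3,5,6,7}->{6,7} => REVISION
Total revisions = 3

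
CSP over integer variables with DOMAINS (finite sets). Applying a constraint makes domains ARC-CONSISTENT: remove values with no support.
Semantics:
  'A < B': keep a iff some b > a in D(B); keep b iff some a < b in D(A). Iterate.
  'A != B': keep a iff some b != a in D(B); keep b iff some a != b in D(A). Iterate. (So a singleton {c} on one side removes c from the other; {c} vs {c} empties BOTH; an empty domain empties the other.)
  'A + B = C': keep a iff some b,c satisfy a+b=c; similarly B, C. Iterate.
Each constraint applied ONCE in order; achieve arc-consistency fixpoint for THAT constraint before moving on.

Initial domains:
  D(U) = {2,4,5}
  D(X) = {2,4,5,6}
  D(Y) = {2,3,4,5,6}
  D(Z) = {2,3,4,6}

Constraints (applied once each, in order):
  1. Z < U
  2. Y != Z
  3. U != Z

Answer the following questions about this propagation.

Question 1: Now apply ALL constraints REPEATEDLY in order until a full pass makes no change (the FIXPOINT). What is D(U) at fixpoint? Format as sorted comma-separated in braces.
pass 0 (initial): D(U)={2,4,5}
pass 1: U {2,4,5}->{4,5}; Z {2,3,4,6}->{2,3,4}
pass 2: no change
Fixpoint after 2 passes: D(U) = {4,5}

Answer: {4,5}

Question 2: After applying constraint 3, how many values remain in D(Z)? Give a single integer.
Answer: 3

Derivation:
Constraint 1 (Z < U) on D(Z)={2,3,4,6} D(U)={2,4,5}: Z {2,3,4,6}->{2,3,4}; U {2,4,5}->{4,5}
Constraint 2 (Y != Z) on D(Y)={2,3,4,5,6} D(Z)={2,3,4}: no change
Constraint 3 (U != Z) on D(U)={4,5} D(Z)={2,3,4}: no change
So after constraint 3: D(Z)={2,3,4}, size = 3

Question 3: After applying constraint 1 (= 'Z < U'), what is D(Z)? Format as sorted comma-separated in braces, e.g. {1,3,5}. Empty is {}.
Constraint 1 (Z < U) on D(Z)={2,3,4,6} D(U)={2,4,5}: Z {2,3,4,6}->{2,3,4}; U {2,4,5}->{4,5}
So after constraint 1: D(Z) = {2,3,4}

Answer: {2,3,4}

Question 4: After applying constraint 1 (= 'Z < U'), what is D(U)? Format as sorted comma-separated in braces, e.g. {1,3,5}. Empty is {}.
Answer: {4,5}

Derivation:
Constraint 1 (Z < U) on D(Z)={2,3,4,6} D(U)={2,4,5}: Z {2,3,4,6}->{2,3,4}; U {2,4,5}->{4,5}
So after constraint 1: D(U) = {4,5}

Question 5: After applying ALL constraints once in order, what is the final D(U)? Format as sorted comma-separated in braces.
Constraint 1 (Z < U) on D(Z)={2,3,4,6} D(U)={2,4,5}: Z {2,3,4,6}->{2,3,4}; U {2,4,5}->{4,5}
Constraint 2 (Y != Z) on D(Y)={2,3,4,5,6} D(Z)={2,3,4}: no change
Constraint 3 (U != Z) on D(U)={4,5} D(Z)={2,3,4}: no change
So after all 3 constraints: D(U) = {4,5}

Answer: {4,5}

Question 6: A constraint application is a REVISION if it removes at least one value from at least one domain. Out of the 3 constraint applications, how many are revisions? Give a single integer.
Answer: 1

Derivation:
Constraint 1 (Z < U) on D(Z)={2,3,4,6} D(U)={2,4,5}: Z {2,3,4,6}->{2,3,4}; U {2,4,5}->{4,5} => REVISION
Constraint 2 (Y != Z) on D(Y)={2,3,4,5,6} D(Z)={2,3,4}: no change => not a revision
Constraint 3 (U != Z) on D(U)={4,5} D(Z)={2,3,4}: no change => not a revision
Total revisions = 1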